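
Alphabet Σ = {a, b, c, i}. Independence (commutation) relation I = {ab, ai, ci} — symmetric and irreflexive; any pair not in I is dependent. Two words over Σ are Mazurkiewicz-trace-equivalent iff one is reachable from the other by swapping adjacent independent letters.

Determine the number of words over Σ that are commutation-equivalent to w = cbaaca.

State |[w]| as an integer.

3

piece 0:c — minimal
piece 1:b rests on {0:c}
piece 2:a rests on {0:c}
piece 3:a rests on {2:a}
piece 4:c rests on {1:b, 3:a}
piece 5:a rests on {4:c}
minimal pieces: {0:c}
ways to finish when only these pieces remain (= sum over removing one remaining piece with nothing left below it):
  1 left: {5}→1
  2 left: {4,5}→1
  3 left: {1,4,5}→1  {3,4,5}→1
  4 left: {1,3,4,5}→2  {2,3,4,5}→1
  placing 0:c first → 3 extensions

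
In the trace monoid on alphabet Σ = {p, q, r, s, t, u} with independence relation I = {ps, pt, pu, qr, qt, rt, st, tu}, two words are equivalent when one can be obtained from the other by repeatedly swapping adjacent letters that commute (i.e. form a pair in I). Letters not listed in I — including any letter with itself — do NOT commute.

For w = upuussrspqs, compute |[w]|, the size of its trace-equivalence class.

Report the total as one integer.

12

#0=u has no predecessor
#1=p has no predecessor
#2=u depends on [0:u]
#3=u depends on [2:u]
#4=s depends on [3:u]
#5=s depends on [4:s]
#6=r depends on [1:p, 5:s]
#7=s depends on [6:r]
#8=p depends on [6:r]
#9=q depends on [7:s, 8:p]
#10=s depends on [9:q]
sources: [0:u, 1:p]
N(rest) = Σ N(rest − s) over sources s of rest; N(one piece) = 1:
  size 1 → [10]=1
  size 2 → [9,10]=1
  size 3 → [7,9,10]=1  [8,9,10]=1
  size 4 → [7,8,9,10]=2
  size 5 → [6,7,8,9,10]=2
  size 6 → [1,6,7,8,9,10]=2  [5,6,7,8,9,10]=2
  size 7 → [1,5,6,7,8,9,10]=4  [4,5,6,7,8,9,10]=2
  size 8 → [1,4,5,6,7,8,9,10]=6  [3,4,5,6,7,8,9,10]=2
  size 9 → [1,3,4,5,6,7,8,9,10]=8  [2,3,4,5,6,7,8,9,10]=2
  first=0(u) contributes 10
  first=1(p) contributes 2
|[w]| = 12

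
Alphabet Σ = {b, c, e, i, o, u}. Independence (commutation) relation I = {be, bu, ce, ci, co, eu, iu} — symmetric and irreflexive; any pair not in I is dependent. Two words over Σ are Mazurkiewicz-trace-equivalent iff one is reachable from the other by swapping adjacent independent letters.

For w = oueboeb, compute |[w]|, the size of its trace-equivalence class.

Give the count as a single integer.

12

0(o) covers ∅
1(u) covers 0:o
2(e) covers 0:o
3(b) covers 0:o
4(o) covers 1:u, 2:e, 3:b
5(e) covers 4:o
6(b) covers 4:o
floor of heap: 0:o
completions by unplaced set U, small U first (add the entries for U minus each lowest piece of U):
  |U|=1: {5}:1  {6}:1
  |U|=2: {5,6}:2
  |U|=3: {4,5,6}:2
  |U|=4: {1,4,5,6}:2  {2,4,5,6}:2  {3,4,5,6}:2
  |U|=5: {1,2,4,5,6}:4  {1,3,4,5,6}:4  {2,3,4,5,6}:4
  start at 0(o): 12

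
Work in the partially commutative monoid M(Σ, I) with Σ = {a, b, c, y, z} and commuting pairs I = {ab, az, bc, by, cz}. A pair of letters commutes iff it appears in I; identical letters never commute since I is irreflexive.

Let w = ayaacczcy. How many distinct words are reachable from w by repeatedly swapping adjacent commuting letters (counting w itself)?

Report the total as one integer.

6

#0=a has no predecessor
#1=y depends on [0:a]
#2=a depends on [1:y]
#3=a depends on [2:a]
#4=c depends on [3:a]
#5=c depends on [4:c]
#6=z depends on [1:y]
#7=c depends on [5:c]
#8=y depends on [6:z, 7:c]
sources: [0:a]
N(rest) = Σ N(rest − s) over sources s of rest; N(one piece) = 1:
  size 1 → [8]=1
  size 2 → [6,8]=1  [7,8]=1
  size 3 → [5,7,8]=1  [6,7,8]=2
  size 4 → [4,5,7,8]=1  [5,6,7,8]=3
  size 5 → [3,4,5,7,8]=1  [4,5,6,7,8]=4
  size 6 → [2,3,4,5,7,8]=1  [3,4,5,6,7,8]=5
  size 7 → [2,3,4,5,6,7,8]=6
  first=0(a) contributes 6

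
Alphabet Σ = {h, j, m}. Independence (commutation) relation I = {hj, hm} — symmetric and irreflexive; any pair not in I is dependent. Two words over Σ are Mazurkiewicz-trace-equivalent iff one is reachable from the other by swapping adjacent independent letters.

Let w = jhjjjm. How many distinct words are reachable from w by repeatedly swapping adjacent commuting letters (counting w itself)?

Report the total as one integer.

6

#0=j has no predecessor
#1=h has no predecessor
#2=j depends on [0:j]
#3=j depends on [2:j]
#4=j depends on [3:j]
#5=m depends on [4:j]
sources: [0:j, 1:h]
N(rest) = Σ N(rest − s) over sources s of rest; N(one piece) = 1:
  size 1 → [1]=1  [5]=1
  size 2 → [1,5]=2  [4,5]=1
  size 3 → [1,4,5]=3  [3,4,5]=1
  size 4 → [1,3,4,5]=4  [2,3,4,5]=1
  first=0(j) contributes 5
  first=1(h) contributes 1
|[w]| = 6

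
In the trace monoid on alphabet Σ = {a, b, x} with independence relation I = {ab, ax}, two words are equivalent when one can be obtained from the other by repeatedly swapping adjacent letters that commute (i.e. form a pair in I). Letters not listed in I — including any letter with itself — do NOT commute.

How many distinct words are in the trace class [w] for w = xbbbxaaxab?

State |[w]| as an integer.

120

0(x) covers ∅
1(b) covers 0:x
2(b) covers 1:b
3(b) covers 2:b
4(x) covers 3:b
5(a) covers ∅
6(a) covers 5:a
7(x) covers 4:x
8(a) covers 6:a
9(b) covers 7:x
floor of heap: 0:x, 5:a
completions by unplaced set U, small U first (add the entries for U minus each lowest piece of U):
  |U|=1: {8}:1  {9}:1
  |U|=2: {6,8}:1  {7,9}:1  {8,9}:2
  |U|=3: {4,7,9}:1  {5,6,8}:1  {6,8,9}:3  {7,8,9}:3
  |U|=4: {3,4,7,9}:1  {4,7,8,9}:4  {5,6,8,9}:4  {6,7,8,9}:6
  |U|=5: {2,3,4,7,9}:1  {3,4,7,8,9}:5  {4,6,7,8,9}:10  {5,6,7,8,9}:10
  |U|=6: {1,2,3,4,7,9}:1  {2,3,4,7,8,9}:6  {3,4,6,7,8,9}:15  {4,5,6,7,8,9}:20
  |U|=7: {0,1,2,3,4,7,9}:1  {1,2,3,4,7,8,9}:7  {2,3,4,6,7,8,9}:21  {3,4,5,6,7,8,9}:35
  |U|=8: {0,1,2,3,4,7,8,9}:8  {1,2,3,4,6,7,8,9}:28  {2,3,4,5,6,7,8,9}:56
  start at 0(x): 84
  start at 5(a): 36
sum over floor = 120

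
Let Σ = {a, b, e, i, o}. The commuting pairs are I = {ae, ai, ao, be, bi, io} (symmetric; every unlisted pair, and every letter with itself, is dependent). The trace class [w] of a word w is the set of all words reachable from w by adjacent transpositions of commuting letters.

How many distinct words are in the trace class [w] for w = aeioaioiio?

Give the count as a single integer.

1575

#0=a has no predecessor
#1=e has no predecessor
#2=i depends on [1:e]
#3=o depends on [1:e]
#4=a depends on [0:a]
#5=i depends on [2:i]
#6=o depends on [3:o]
#7=i depends on [5:i]
#8=i depends on [7:i]
#9=o depends on [6:o]
sources: [0:a, 1:e]
N(rest) = Σ N(rest − s) over sources s of rest; N(one piece) = 1:
  size 1 → [4]=1  [8]=1  [9]=1
  size 2 → [0,4]=1  [4,8]=2  [4,9]=2  [6,9]=1  [7,8]=1  [8,9]=2
  size 3 → [0,4,8]=3  [0,4,9]=3  [3,6,9]=1  [4,6,9]=3  [4,7,8]=3  [4,8,9]=6  [5,7,8]=1  [6,8,9]=3  [7,8,9]=3
  size 4 → [0,4,6,9]=6  [0,4,7,8]=6  [0,4,8,9]=12  [2,5,7,8]=1  [3,4,6,9]=4  [3,6,8,9]=4  [4,5,7,8]=4  [4,6,8,9]=12  [4,7,8,9]=12  [5,7,8,9]=4  [6,7,8,9]=6
  size 5 → [0,3,4,6,9]=10  [0,4,5,7,8]=10  [0,4,6,8,9]=30  [0,4,7,8,9]=30  [2,4,5,7,8]=5  [2,5,7,8,9]=5  [3,4,6,8,9]=20  [3,6,7,8,9]=10  [4,5,7,8,9]=20  [4,6,7,8,9]=30  [5,6,7,8,9]=10
  size 6 → [0,2,4,5,7,8]=15  [0,3,4,6,8,9]=60  [0,4,5,7,8,9]=60  [0,4,6,7,8,9]=90  [2,4,5,7,8,9]=30  [2,5,6,7,8,9]=15  [3,4,6,7,8,9]=60  [3,5,6,7,8,9]=20  [4,5,6,7,8,9]=60
  size 7 → [0,2,4,5,7,8,9]=105  [0,3,4,6,7,8,9]=210  [0,4,5,6,7,8,9]=210  [2,3,5,6,7,8,9]=35  [2,4,5,6,7,8,9]=105  [3,4,5,6,7,8,9]=140
  size 8 → [0,2,4,5,6,7,8,9]=420  [0,3,4,5,6,7,8,9]=560  [1,2,3,5,6,7,8,9]=35  [2,3,4,5,6,7,8,9]=280
  first=0(a) contributes 315
  first=1(e) contributes 1260
|[w]| = 1575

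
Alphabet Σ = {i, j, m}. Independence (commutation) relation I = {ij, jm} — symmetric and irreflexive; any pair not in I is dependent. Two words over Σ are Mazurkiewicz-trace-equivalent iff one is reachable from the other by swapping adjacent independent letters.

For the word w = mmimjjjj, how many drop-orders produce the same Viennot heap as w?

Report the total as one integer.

70

0(m) covers ∅
1(m) covers 0:m
2(i) covers 1:m
3(m) covers 2:i
4(j) covers ∅
5(j) covers 4:j
6(j) covers 5:j
7(j) covers 6:j
floor of heap: 0:m, 4:j
completions by unplaced set U, small U first (add the entries for U minus each lowest piece of U):
  |U|=1: {3}:1  {7}:1
  |U|=2: {2,3}:1  {3,7}:2  {6,7}:1
  |U|=3: {1,2,3}:1  {2,3,7}:3  {3,6,7}:3  {5,6,7}:1
  |U|=4: {0,1,2,3}:1  {1,2,3,7}:4  {2,3,6,7}:6  {3,5,6,7}:4  {4,5,6,7}:1
  |U|=5: {0,1,2,3,7}:5  {1,2,3,6,7}:10  {2,3,5,6,7}:10  {3,4,5,6,7}:5
  |U|=6: {0,1,2,3,6,7}:15  {1,2,3,5,6,7}:20  {2,3,4,5,6,7}:15
  start at 0(m): 35
  start at 4(j): 35
sum over floor = 70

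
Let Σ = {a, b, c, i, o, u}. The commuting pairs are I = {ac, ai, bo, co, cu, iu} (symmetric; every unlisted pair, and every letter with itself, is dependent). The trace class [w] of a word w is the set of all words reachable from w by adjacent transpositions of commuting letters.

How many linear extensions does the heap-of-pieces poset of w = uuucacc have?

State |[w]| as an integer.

drop 0:u onto floor
drop 1:u onto {0:u}
drop 2:u onto {1:u}
drop 3:c onto floor
drop 4:a onto {2:u}
drop 5:c onto {3:c}
drop 6:c onto {5:c}
ground layer = {0:u, 3:c}
drop-orders for the pieces not yet dropped (sum over which currently-grounded one goes next):
  1 to go: {4} 1  {6} 1
  2 to go: {2,4} 1  {4,6} 2  {5,6} 1
  3 to go: {1,2,4} 1  {2,4,6} 3  {3,5,6} 1  {4,5,6} 3
  4 to go: {0,1,2,4} 1  {1,2,4,6} 4  {2,4,5,6} 6  {3,4,5,6} 4
  5 to go: {0,1,2,4,6} 5  {1,2,4,5,6} 10  {2,3,4,5,6} 10
  if 0:u drops first: 20 orders
  if 3:c drops first: 15 orders
heap linearizations: 35

35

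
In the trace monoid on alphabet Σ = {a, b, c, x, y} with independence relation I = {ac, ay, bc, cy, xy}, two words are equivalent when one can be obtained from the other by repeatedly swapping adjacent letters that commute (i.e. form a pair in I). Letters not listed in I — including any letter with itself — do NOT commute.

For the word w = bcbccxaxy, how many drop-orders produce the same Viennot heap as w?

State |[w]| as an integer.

50

piece 0:b — minimal
piece 1:c — minimal
piece 2:b rests on {0:b}
piece 3:c rests on {1:c}
piece 4:c rests on {3:c}
piece 5:x rests on {2:b, 4:c}
piece 6:a rests on {5:x}
piece 7:x rests on {6:a}
piece 8:y rests on {2:b}
minimal pieces: {0:b, 1:c}
ways to finish when only these pieces remain (= sum over removing one remaining piece with nothing left below it):
  1 left: {7}→1  {8}→1
  2 left: {6,7}→1  {7,8}→2
  3 left: {5,6,7}→1  {6,7,8}→3
  4 left: {4,5,6,7}→1  {5,6,7,8}→4
  5 left: {2,5,6,7,8}→4  {3,4,5,6,7}→1  {4,5,6,7,8}→5
  6 left: {0,2,5,6,7,8}→4  {1,3,4,5,6,7}→1  {2,4,5,6,7,8}→9  {3,4,5,6,7,8}→6
  7 left: {0,2,4,5,6,7,8}→13  {1,3,4,5,6,7,8}→7  {2,3,4,5,6,7,8}→15
  placing 0:b first → 22 extensions
  placing 1:c first → 28 extensions
total linear extensions = 50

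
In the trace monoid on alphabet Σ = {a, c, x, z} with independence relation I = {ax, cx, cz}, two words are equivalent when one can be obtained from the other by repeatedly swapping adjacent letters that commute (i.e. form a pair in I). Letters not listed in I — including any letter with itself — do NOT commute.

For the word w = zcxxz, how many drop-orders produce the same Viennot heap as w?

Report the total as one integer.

#0=z has no predecessor
#1=c has no predecessor
#2=x depends on [0:z]
#3=x depends on [2:x]
#4=z depends on [3:x]
sources: [0:z, 1:c]
N(rest) = Σ N(rest − s) over sources s of rest; N(one piece) = 1:
  size 1 → [1]=1  [4]=1
  size 2 → [1,4]=2  [3,4]=1
  size 3 → [1,3,4]=3  [2,3,4]=1
  first=0(z) contributes 4
  first=1(c) contributes 1
|[w]| = 5

5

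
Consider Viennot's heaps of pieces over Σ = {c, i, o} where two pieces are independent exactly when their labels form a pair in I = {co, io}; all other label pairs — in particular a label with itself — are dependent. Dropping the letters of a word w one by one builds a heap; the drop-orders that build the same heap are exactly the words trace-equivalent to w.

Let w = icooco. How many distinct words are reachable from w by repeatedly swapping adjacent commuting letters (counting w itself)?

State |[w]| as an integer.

#0=i has no predecessor
#1=c depends on [0:i]
#2=o has no predecessor
#3=o depends on [2:o]
#4=c depends on [1:c]
#5=o depends on [3:o]
sources: [0:i, 2:o]
N(rest) = Σ N(rest − s) over sources s of rest; N(one piece) = 1:
  size 1 → [4]=1  [5]=1
  size 2 → [1,4]=1  [3,5]=1  [4,5]=2
  size 3 → [0,1,4]=1  [1,4,5]=3  [2,3,5]=1  [3,4,5]=3
  size 4 → [0,1,4,5]=4  [1,3,4,5]=6  [2,3,4,5]=4
  first=0(i) contributes 10
  first=2(o) contributes 10
|[w]| = 20

20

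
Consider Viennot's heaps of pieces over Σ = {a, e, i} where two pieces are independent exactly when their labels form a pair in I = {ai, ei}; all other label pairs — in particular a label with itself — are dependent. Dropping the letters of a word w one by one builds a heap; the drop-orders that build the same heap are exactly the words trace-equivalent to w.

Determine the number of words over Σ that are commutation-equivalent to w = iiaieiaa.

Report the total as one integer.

70

drop 0:i onto floor
drop 1:i onto {0:i}
drop 2:a onto floor
drop 3:i onto {1:i}
drop 4:e onto {2:a}
drop 5:i onto {3:i}
drop 6:a onto {4:e}
drop 7:a onto {6:a}
ground layer = {0:i, 2:a}
drop-orders for the pieces not yet dropped (sum over which currently-grounded one goes next):
  1 to go: {5} 1  {7} 1
  2 to go: {3,5} 1  {5,7} 2  {6,7} 1
  3 to go: {1,3,5} 1  {3,5,7} 3  {4,6,7} 1  {5,6,7} 3
  4 to go: {0,1,3,5} 1  {1,3,5,7} 4  {2,4,6,7} 1  {3,5,6,7} 6  {4,5,6,7} 4
  5 to go: {0,1,3,5,7} 5  {1,3,5,6,7} 10  {2,4,5,6,7} 5  {3,4,5,6,7} 10
  6 to go: {0,1,3,5,6,7} 15  {1,3,4,5,6,7} 20  {2,3,4,5,6,7} 15
  if 0:i drops first: 35 orders
  if 2:a drops first: 35 orders
heap linearizations: 70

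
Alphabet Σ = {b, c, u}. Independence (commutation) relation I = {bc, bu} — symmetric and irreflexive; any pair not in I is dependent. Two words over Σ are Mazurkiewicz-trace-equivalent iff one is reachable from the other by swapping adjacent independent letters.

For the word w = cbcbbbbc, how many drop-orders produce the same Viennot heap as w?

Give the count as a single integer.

56

#0=c has no predecessor
#1=b has no predecessor
#2=c depends on [0:c]
#3=b depends on [1:b]
#4=b depends on [3:b]
#5=b depends on [4:b]
#6=b depends on [5:b]
#7=c depends on [2:c]
sources: [0:c, 1:b]
N(rest) = Σ N(rest − s) over sources s of rest; N(one piece) = 1:
  size 1 → [6]=1  [7]=1
  size 2 → [2,7]=1  [5,6]=1  [6,7]=2
  size 3 → [0,2,7]=1  [2,6,7]=3  [4,5,6]=1  [5,6,7]=3
  size 4 → [0,2,6,7]=4  [2,5,6,7]=6  [3,4,5,6]=1  [4,5,6,7]=4
  size 5 → [0,2,5,6,7]=10  [1,3,4,5,6]=1  [2,4,5,6,7]=10  [3,4,5,6,7]=5
  size 6 → [0,2,4,5,6,7]=20  [1,3,4,5,6,7]=6  [2,3,4,5,6,7]=15
  first=0(c) contributes 21
  first=1(b) contributes 35
|[w]| = 56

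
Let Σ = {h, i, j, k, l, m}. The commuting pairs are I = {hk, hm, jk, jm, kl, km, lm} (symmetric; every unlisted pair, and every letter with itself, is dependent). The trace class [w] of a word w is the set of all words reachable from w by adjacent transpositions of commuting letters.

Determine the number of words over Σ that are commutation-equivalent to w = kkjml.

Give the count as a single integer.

drop 0:k onto floor
drop 1:k onto {0:k}
drop 2:j onto floor
drop 3:m onto floor
drop 4:l onto {2:j}
ground layer = {0:k, 2:j, 3:m}
drop-orders for the pieces not yet dropped (sum over which currently-grounded one goes next):
  1 to go: {1} 1  {3} 1  {4} 1
  2 to go: {0,1} 1  {1,3} 2  {1,4} 2  {2,4} 1  {3,4} 2
  3 to go: {0,1,3} 3  {0,1,4} 3  {1,2,4} 3  {1,3,4} 6  {2,3,4} 3
  if 0:k drops first: 12 orders
  if 2:j drops first: 12 orders
  if 3:m drops first: 6 orders
heap linearizations: 30

30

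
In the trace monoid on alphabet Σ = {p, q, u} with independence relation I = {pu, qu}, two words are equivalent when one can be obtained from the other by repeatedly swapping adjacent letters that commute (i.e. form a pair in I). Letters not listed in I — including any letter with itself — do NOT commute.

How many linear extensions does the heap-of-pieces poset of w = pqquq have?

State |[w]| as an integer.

5

0(p) covers ∅
1(q) covers 0:p
2(q) covers 1:q
3(u) covers ∅
4(q) covers 2:q
floor of heap: 0:p, 3:u
completions by unplaced set U, small U first (add the entries for U minus each lowest piece of U):
  |U|=1: {3}:1  {4}:1
  |U|=2: {2,4}:1  {3,4}:2
  |U|=3: {1,2,4}:1  {2,3,4}:3
  start at 0(p): 4
  start at 3(u): 1
sum over floor = 5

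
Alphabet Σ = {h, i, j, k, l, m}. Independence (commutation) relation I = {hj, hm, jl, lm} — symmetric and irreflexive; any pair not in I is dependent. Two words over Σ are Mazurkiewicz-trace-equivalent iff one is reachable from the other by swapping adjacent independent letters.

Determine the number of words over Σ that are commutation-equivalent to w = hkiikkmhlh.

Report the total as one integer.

4

#0=h has no predecessor
#1=k depends on [0:h]
#2=i depends on [1:k]
#3=i depends on [2:i]
#4=k depends on [3:i]
#5=k depends on [4:k]
#6=m depends on [5:k]
#7=h depends on [5:k]
#8=l depends on [7:h]
#9=h depends on [8:l]
sources: [0:h]
N(rest) = Σ N(rest − s) over sources s of rest; N(one piece) = 1:
  size 1 → [6]=1  [9]=1
  size 2 → [6,9]=2  [8,9]=1
  size 3 → [6,8,9]=3  [7,8,9]=1
  size 4 → [6,7,8,9]=4
  size 5 → [5,6,7,8,9]=4
  size 6 → [4,5,6,7,8,9]=4
  size 7 → [3,4,5,6,7,8,9]=4
  size 8 → [2,3,4,5,6,7,8,9]=4
  first=0(h) contributes 4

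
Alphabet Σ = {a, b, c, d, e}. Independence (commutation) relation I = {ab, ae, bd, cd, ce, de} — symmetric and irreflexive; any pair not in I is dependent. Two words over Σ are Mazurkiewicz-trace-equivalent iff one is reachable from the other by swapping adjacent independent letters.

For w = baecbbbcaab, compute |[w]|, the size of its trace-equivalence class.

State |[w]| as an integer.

#0=b has no predecessor
#1=a has no predecessor
#2=e depends on [0:b]
#3=c depends on [0:b, 1:a]
#4=b depends on [2:e, 3:c]
#5=b depends on [4:b]
#6=b depends on [5:b]
#7=c depends on [6:b]
#8=a depends on [7:c]
#9=a depends on [8:a]
#10=b depends on [7:c]
sources: [0:b, 1:a]
N(rest) = Σ N(rest − s) over sources s of rest; N(one piece) = 1:
  size 1 → [9]=1  [10]=1
  size 2 → [8,9]=1  [9,10]=2
  size 3 → [8,9,10]=3
  size 4 → [7,8,9,10]=3
  size 5 → [6,7,8,9,10]=3
  size 6 → [5,6,7,8,9,10]=3
  size 7 → [4,5,6,7,8,9,10]=3
  size 8 → [2,4,5,6,7,8,9,10]=3  [3,4,5,6,7,8,9,10]=3
  size 9 → [1,3,4,5,6,7,8,9,10]=3  [2,3,4,5,6,7,8,9,10]=6
  first=0(b) contributes 9
  first=1(a) contributes 6
|[w]| = 15

15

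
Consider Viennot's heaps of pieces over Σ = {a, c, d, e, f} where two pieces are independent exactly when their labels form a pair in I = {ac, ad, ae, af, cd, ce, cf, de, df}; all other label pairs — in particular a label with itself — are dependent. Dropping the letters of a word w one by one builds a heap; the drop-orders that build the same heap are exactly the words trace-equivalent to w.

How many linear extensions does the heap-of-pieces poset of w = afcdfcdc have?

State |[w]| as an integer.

piece 0:a — minimal
piece 1:f — minimal
piece 2:c — minimal
piece 3:d — minimal
piece 4:f rests on {1:f}
piece 5:c rests on {2:c}
piece 6:d rests on {3:d}
piece 7:c rests on {5:c}
minimal pieces: {0:a, 1:f, 2:c, 3:d}
ways to finish when only these pieces remain (= sum over removing one remaining piece with nothing left below it):
  1 left: {0}→1  {4}→1  {6}→1  {7}→1
  2 left: {0,4}→2  {0,6}→2  {0,7}→2  {1,4}→1  {3,6}→1  {4,6}→2  {4,7}→2  {5,7}→1  {6,7}→2
  3 left: {0,1,4}→3  {0,3,6}→3  {0,4,6}→6  {0,4,7}→6  {0,5,7}→3  {0,6,7}→6  {1,4,6}→3  {1,4,7}→3  {2,5,7}→1  {3,4,6}→3  {3,6,7}→3  {4,5,7}→3  {4,6,7}→6  {5,6,7}→3
  4 left: {0,1,4,6}→12  {0,1,4,7}→12  {0,2,5,7}→4  {0,3,4,6}→12  {0,3,6,7}→12  {0,4,5,7}→12  {0,4,6,7}→24  {0,5,6,7}→12  {1,3,4,6}→6  {1,4,5,7}→6  {1,4,6,7}→12  {2,4,5,7}→4  {2,5,6,7}→4  {3,4,6,7}→12  {3,5,6,7}→6  {4,5,6,7}→12
  5 left: {0,1,3,4,6}→30  {0,1,4,5,7}→30  {0,1,4,6,7}→60  {0,2,4,5,7}→20  {0,2,5,6,7}→20  {0,3,4,6,7}→60  {0,3,5,6,7}→30  {0,4,5,6,7}→60  {1,2,4,5,7}→10  {1,3,4,6,7}→30  {1,4,5,6,7}→30  {2,3,5,6,7}→10  {2,4,5,6,7}→20  {3,4,5,6,7}→30
  6 left: {0,1,2,4,5,7}→60  {0,1,3,4,6,7}→180  {0,1,4,5,6,7}→180  {0,2,3,5,6,7}→60  {0,2,4,5,6,7}→120  {0,3,4,5,6,7}→180  {1,2,4,5,6,7}→60  {1,3,4,5,6,7}→90  {2,3,4,5,6,7}→60
  placing 0:a first → 210 extensions
  placing 1:f first → 420 extensions
  placing 2:c first → 630 extensions
  placing 3:d first → 420 extensions
total linear extensions = 1680

1680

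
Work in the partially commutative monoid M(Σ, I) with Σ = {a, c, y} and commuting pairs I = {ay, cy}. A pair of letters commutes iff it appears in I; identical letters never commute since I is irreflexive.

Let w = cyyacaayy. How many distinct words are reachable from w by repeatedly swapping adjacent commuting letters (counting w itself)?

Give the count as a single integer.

126

0(c) covers ∅
1(y) covers ∅
2(y) covers 1:y
3(a) covers 0:c
4(c) covers 3:a
5(a) covers 4:c
6(a) covers 5:a
7(y) covers 2:y
8(y) covers 7:y
floor of heap: 0:c, 1:y
completions by unplaced set U, small U first (add the entries for U minus each lowest piece of U):
  |U|=1: {6}:1  {8}:1
  |U|=2: {5,6}:1  {6,8}:2  {7,8}:1
  |U|=3: {2,7,8}:1  {4,5,6}:1  {5,6,8}:3  {6,7,8}:3
  |U|=4: {1,2,7,8}:1  {2,6,7,8}:4  {3,4,5,6}:1  {4,5,6,8}:4  {5,6,7,8}:6
  |U|=5: {0,3,4,5,6}:1  {1,2,6,7,8}:5  {2,5,6,7,8}:10  {3,4,5,6,8}:5  {4,5,6,7,8}:10
  |U|=6: {0,3,4,5,6,8}:6  {1,2,5,6,7,8}:15  {2,4,5,6,7,8}:20  {3,4,5,6,7,8}:15
  |U|=7: {0,3,4,5,6,7,8}:21  {1,2,4,5,6,7,8}:35  {2,3,4,5,6,7,8}:35
  start at 0(c): 70
  start at 1(y): 56
sum over floor = 126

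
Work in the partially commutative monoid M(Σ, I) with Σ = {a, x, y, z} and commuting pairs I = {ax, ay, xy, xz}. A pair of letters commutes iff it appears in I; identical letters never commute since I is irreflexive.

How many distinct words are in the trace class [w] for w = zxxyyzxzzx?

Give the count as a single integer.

210

piece 0:z — minimal
piece 1:x — minimal
piece 2:x rests on {1:x}
piece 3:y rests on {0:z}
piece 4:y rests on {3:y}
piece 5:z rests on {4:y}
piece 6:x rests on {2:x}
piece 7:z rests on {5:z}
piece 8:z rests on {7:z}
piece 9:x rests on {6:x}
minimal pieces: {0:z, 1:x}
ways to finish when only these pieces remain (= sum over removing one remaining piece with nothing left below it):
  1 left: {8}→1  {9}→1
  2 left: {6,9}→1  {7,8}→1  {8,9}→2
  3 left: {2,6,9}→1  {5,7,8}→1  {6,8,9}→3  {7,8,9}→3
  4 left: {1,2,6,9}→1  {2,6,8,9}→4  {4,5,7,8}→1  {5,7,8,9}→4  {6,7,8,9}→6
  5 left: {1,2,6,8,9}→5  {2,6,7,8,9}→10  {3,4,5,7,8}→1  {4,5,7,8,9}→5  {5,6,7,8,9}→10
  6 left: {0,3,4,5,7,8}→1  {1,2,6,7,8,9}→15  {2,5,6,7,8,9}→20  {3,4,5,7,8,9}→6  {4,5,6,7,8,9}→15
  7 left: {0,3,4,5,7,8,9}→7  {1,2,5,6,7,8,9}→35  {2,4,5,6,7,8,9}→35  {3,4,5,6,7,8,9}→21
  8 left: {0,3,4,5,6,7,8,9}→28  {1,2,4,5,6,7,8,9}→70  {2,3,4,5,6,7,8,9}→56
  placing 0:z first → 126 extensions
  placing 1:x first → 84 extensions
total linear extensions = 210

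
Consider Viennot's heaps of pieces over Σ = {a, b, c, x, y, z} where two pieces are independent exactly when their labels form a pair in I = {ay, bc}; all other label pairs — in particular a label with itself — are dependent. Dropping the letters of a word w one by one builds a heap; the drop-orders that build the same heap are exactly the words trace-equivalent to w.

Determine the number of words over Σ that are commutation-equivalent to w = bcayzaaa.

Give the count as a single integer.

4

0(b) covers ∅
1(c) covers ∅
2(a) covers 0:b, 1:c
3(y) covers 0:b, 1:c
4(z) covers 2:a, 3:y
5(a) covers 4:z
6(a) covers 5:a
7(a) covers 6:a
floor of heap: 0:b, 1:c
completions by unplaced set U, small U first (add the entries for U minus each lowest piece of U):
  |U|=1: {7}:1
  |U|=2: {6,7}:1
  |U|=3: {5,6,7}:1
  |U|=4: {4,5,6,7}:1
  |U|=5: {2,4,5,6,7}:1  {3,4,5,6,7}:1
  |U|=6: {2,3,4,5,6,7}:2
  start at 0(b): 2
  start at 1(c): 2
sum over floor = 4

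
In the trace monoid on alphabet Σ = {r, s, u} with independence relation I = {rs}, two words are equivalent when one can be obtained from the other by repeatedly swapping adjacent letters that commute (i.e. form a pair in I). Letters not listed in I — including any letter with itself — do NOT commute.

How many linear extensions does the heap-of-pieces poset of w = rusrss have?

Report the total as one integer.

#0=r has no predecessor
#1=u depends on [0:r]
#2=s depends on [1:u]
#3=r depends on [1:u]
#4=s depends on [2:s]
#5=s depends on [4:s]
sources: [0:r]
N(rest) = Σ N(rest − s) over sources s of rest; N(one piece) = 1:
  size 1 → [3]=1  [5]=1
  size 2 → [3,5]=2  [4,5]=1
  size 3 → [2,4,5]=1  [3,4,5]=3
  size 4 → [2,3,4,5]=4
  first=0(r) contributes 4

4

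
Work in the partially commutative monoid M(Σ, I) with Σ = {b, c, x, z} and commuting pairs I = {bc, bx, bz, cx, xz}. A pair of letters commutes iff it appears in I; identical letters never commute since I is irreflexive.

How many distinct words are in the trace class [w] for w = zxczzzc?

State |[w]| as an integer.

7

drop 0:z onto floor
drop 1:x onto floor
drop 2:c onto {0:z}
drop 3:z onto {2:c}
drop 4:z onto {3:z}
drop 5:z onto {4:z}
drop 6:c onto {5:z}
ground layer = {0:z, 1:x}
drop-orders for the pieces not yet dropped (sum over which currently-grounded one goes next):
  1 to go: {1} 1  {6} 1
  2 to go: {1,6} 2  {5,6} 1
  3 to go: {1,5,6} 3  {4,5,6} 1
  4 to go: {1,4,5,6} 4  {3,4,5,6} 1
  5 to go: {1,3,4,5,6} 5  {2,3,4,5,6} 1
  if 0:z drops first: 6 orders
  if 1:x drops first: 1 orders
heap linearizations: 7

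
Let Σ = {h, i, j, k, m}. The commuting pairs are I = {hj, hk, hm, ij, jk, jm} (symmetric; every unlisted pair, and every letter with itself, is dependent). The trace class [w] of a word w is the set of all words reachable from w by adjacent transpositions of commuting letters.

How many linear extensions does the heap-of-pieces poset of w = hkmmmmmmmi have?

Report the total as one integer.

9

#0=h has no predecessor
#1=k has no predecessor
#2=m depends on [1:k]
#3=m depends on [2:m]
#4=m depends on [3:m]
#5=m depends on [4:m]
#6=m depends on [5:m]
#7=m depends on [6:m]
#8=m depends on [7:m]
#9=i depends on [0:h, 8:m]
sources: [0:h, 1:k]
N(rest) = Σ N(rest − s) over sources s of rest; N(one piece) = 1:
  size 1 → [9]=1
  size 2 → [0,9]=1  [8,9]=1
  size 3 → [0,8,9]=2  [7,8,9]=1
  size 4 → [0,7,8,9]=3  [6,7,8,9]=1
  size 5 → [0,6,7,8,9]=4  [5,6,7,8,9]=1
  size 6 → [0,5,6,7,8,9]=5  [4,5,6,7,8,9]=1
  size 7 → [0,4,5,6,7,8,9]=6  [3,4,5,6,7,8,9]=1
  size 8 → [0,3,4,5,6,7,8,9]=7  [2,3,4,5,6,7,8,9]=1
  first=0(h) contributes 1
  first=1(k) contributes 8
|[w]| = 9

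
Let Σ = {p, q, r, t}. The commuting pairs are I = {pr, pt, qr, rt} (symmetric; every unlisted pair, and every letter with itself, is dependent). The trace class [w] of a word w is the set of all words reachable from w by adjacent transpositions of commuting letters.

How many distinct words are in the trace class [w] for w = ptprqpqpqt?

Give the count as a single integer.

30

drop 0:p onto floor
drop 1:t onto floor
drop 2:p onto {0:p}
drop 3:r onto floor
drop 4:q onto {1:t, 2:p}
drop 5:p onto {4:q}
drop 6:q onto {5:p}
drop 7:p onto {6:q}
drop 8:q onto {7:p}
drop 9:t onto {8:q}
ground layer = {0:p, 1:t, 3:r}
drop-orders for the pieces not yet dropped (sum over which currently-grounded one goes next):
  1 to go: {3} 1  {9} 1
  2 to go: {3,9} 2  {8,9} 1
  3 to go: {3,8,9} 3  {7,8,9} 1
  4 to go: {3,7,8,9} 4  {6,7,8,9} 1
  5 to go: {3,6,7,8,9} 5  {5,6,7,8,9} 1
  6 to go: {3,5,6,7,8,9} 6  {4,5,6,7,8,9} 1
  7 to go: {1,4,5,6,7,8,9} 1  {2,4,5,6,7,8,9} 1  {3,4,5,6,7,8,9} 7
  8 to go: {0,2,4,5,6,7,8,9} 1  {1,2,4,5,6,7,8,9} 2  {1,3,4,5,6,7,8,9} 8  {2,3,4,5,6,7,8,9} 8
  if 0:p drops first: 18 orders
  if 1:t drops first: 9 orders
  if 3:r drops first: 3 orders
heap linearizations: 30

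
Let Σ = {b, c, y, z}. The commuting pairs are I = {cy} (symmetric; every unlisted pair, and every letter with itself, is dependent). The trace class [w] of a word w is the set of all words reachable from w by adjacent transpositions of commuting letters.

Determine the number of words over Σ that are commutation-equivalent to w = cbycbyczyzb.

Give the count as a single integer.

#0=c has no predecessor
#1=b depends on [0:c]
#2=y depends on [1:b]
#3=c depends on [1:b]
#4=b depends on [2:y, 3:c]
#5=y depends on [4:b]
#6=c depends on [4:b]
#7=z depends on [5:y, 6:c]
#8=y depends on [7:z]
#9=z depends on [8:y]
#10=b depends on [9:z]
sources: [0:c]
N(rest) = Σ N(rest − s) over sources s of rest; N(one piece) = 1:
  size 1 → [10]=1
  size 2 → [9,10]=1
  size 3 → [8,9,10]=1
  size 4 → [7,8,9,10]=1
  size 5 → [5,7,8,9,10]=1  [6,7,8,9,10]=1
  size 6 → [5,6,7,8,9,10]=2
  size 7 → [4,5,6,7,8,9,10]=2
  size 8 → [2,4,5,6,7,8,9,10]=2  [3,4,5,6,7,8,9,10]=2
  size 9 → [2,3,4,5,6,7,8,9,10]=4
  first=0(c) contributes 4

4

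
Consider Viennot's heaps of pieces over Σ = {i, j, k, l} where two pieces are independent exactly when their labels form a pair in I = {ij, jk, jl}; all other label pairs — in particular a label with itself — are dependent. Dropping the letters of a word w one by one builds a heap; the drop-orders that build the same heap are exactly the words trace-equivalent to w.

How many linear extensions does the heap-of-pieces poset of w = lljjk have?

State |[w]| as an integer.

10

#0=l has no predecessor
#1=l depends on [0:l]
#2=j has no predecessor
#3=j depends on [2:j]
#4=k depends on [1:l]
sources: [0:l, 2:j]
N(rest) = Σ N(rest − s) over sources s of rest; N(one piece) = 1:
  size 1 → [3]=1  [4]=1
  size 2 → [1,4]=1  [2,3]=1  [3,4]=2
  size 3 → [0,1,4]=1  [1,3,4]=3  [2,3,4]=3
  first=0(l) contributes 6
  first=2(j) contributes 4
|[w]| = 10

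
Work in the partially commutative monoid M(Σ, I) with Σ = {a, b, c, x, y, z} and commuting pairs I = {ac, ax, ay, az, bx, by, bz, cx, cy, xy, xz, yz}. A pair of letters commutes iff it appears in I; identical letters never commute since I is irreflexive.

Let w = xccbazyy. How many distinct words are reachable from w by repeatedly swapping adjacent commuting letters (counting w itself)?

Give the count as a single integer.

504

drop 0:x onto floor
drop 1:c onto floor
drop 2:c onto {1:c}
drop 3:b onto {2:c}
drop 4:a onto {3:b}
drop 5:z onto {2:c}
drop 6:y onto floor
drop 7:y onto {6:y}
ground layer = {0:x, 1:c, 6:y}
drop-orders for the pieces not yet dropped (sum over which currently-grounded one goes next):
  1 to go: {0} 1  {4} 1  {5} 1  {7} 1
  2 to go: {0,4} 2  {0,5} 2  {0,7} 2  {3,4} 1  {4,5} 2  {4,7} 2  {5,7} 2  {6,7} 1
  3 to go: {0,3,4} 3  {0,4,5} 6  {0,4,7} 6  {0,5,7} 6  {0,6,7} 3  {3,4,5} 3  {3,4,7} 3  {4,5,7} 6  {4,6,7} 3  {5,6,7} 3
  4 to go: {0,3,4,5} 12  {0,3,4,7} 12  {0,4,5,7} 24  {0,4,6,7} 12  {0,5,6,7} 12  {2,3,4,5} 3  {3,4,5,7} 12  {3,4,6,7} 6  {4,5,6,7} 12
  5 to go: {0,2,3,4,5} 15  {0,3,4,5,7} 60  {0,3,4,6,7} 30  {0,4,5,6,7} 60  {1,2,3,4,5} 3  {2,3,4,5,7} 15  {3,4,5,6,7} 30
  6 to go: {0,1,2,3,4,5} 18  {0,2,3,4,5,7} 90  {0,3,4,5,6,7} 180  {1,2,3,4,5,7} 18  {2,3,4,5,6,7} 45
  if 0:x drops first: 63 orders
  if 1:c drops first: 315 orders
  if 6:y drops first: 126 orders
heap linearizations: 504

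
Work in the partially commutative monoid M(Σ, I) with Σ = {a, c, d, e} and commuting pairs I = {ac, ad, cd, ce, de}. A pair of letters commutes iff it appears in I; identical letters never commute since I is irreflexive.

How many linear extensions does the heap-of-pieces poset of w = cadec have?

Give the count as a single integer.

30

#0=c has no predecessor
#1=a has no predecessor
#2=d has no predecessor
#3=e depends on [1:a]
#4=c depends on [0:c]
sources: [0:c, 1:a, 2:d]
N(rest) = Σ N(rest − s) over sources s of rest; N(one piece) = 1:
  size 1 → [2]=1  [3]=1  [4]=1
  size 2 → [0,4]=1  [1,3]=1  [2,3]=2  [2,4]=2  [3,4]=2
  size 3 → [0,2,4]=3  [0,3,4]=3  [1,2,3]=3  [1,3,4]=3  [2,3,4]=6
  first=0(c) contributes 12
  first=1(a) contributes 12
  first=2(d) contributes 6
|[w]| = 30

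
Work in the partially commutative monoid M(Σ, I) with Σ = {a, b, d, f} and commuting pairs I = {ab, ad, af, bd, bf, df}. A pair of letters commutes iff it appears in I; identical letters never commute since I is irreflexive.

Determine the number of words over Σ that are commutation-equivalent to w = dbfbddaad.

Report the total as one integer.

3780

#0=d has no predecessor
#1=b has no predecessor
#2=f has no predecessor
#3=b depends on [1:b]
#4=d depends on [0:d]
#5=d depends on [4:d]
#6=a has no predecessor
#7=a depends on [6:a]
#8=d depends on [5:d]
sources: [0:d, 1:b, 2:f, 6:a]
N(rest) = Σ N(rest − s) over sources s of rest; N(one piece) = 1:
  size 1 → [2]=1  [3]=1  [7]=1  [8]=1
  size 2 → [1,3]=1  [2,3]=2  [2,7]=2  [2,8]=2  [3,7]=2  [3,8]=2  [5,8]=1  [6,7]=1  [7,8]=2
  size 3 → [1,2,3]=3  [1,3,7]=3  [1,3,8]=3  [2,3,7]=6  [2,3,8]=6  [2,5,8]=3  [2,6,7]=3  [2,7,8]=6  [3,5,8]=3  [3,6,7]=3  [3,7,8]=6  [4,5,8]=1  [5,7,8]=3  [6,7,8]=3
  size 4 → [0,4,5,8]=1  [1,2,3,7]=12  [1,2,3,8]=12  [1,3,5,8]=6  [1,3,6,7]=6  [1,3,7,8]=12  [2,3,5,8]=12  [2,3,6,7]=12  [2,3,7,8]=24  [2,4,5,8]=4  [2,5,7,8]=12  [2,6,7,8]=12  [3,4,5,8]=4  [3,5,7,8]=12  [3,6,7,8]=12  [4,5,7,8]=4  [5,6,7,8]=6
  size 5 → [0,2,4,5,8]=5  [0,3,4,5,8]=5  [0,4,5,7,8]=5  [1,2,3,5,8]=30  [1,2,3,6,7]=30  [1,2,3,7,8]=60  [1,3,4,5,8]=10  [1,3,5,7,8]=30  [1,3,6,7,8]=30  [2,3,4,5,8]=20  [2,3,5,7,8]=60  [2,3,6,7,8]=60  [2,4,5,7,8]=20  [2,5,6,7,8]=30  [3,4,5,7,8]=20  [3,5,6,7,8]=30  [4,5,6,7,8]=10
  size 6 → [0,1,3,4,5,8]=15  [0,2,3,4,5,8]=30  [0,2,4,5,7,8]=30  [0,3,4,5,7,8]=30  [0,4,5,6,7,8]=15  [1,2,3,4,5,8]=60  [1,2,3,5,7,8]=180  [1,2,3,6,7,8]=180  [1,3,4,5,7,8]=60  [1,3,5,6,7,8]=90  [2,3,4,5,7,8]=120  [2,3,5,6,7,8]=180  [2,4,5,6,7,8]=60  [3,4,5,6,7,8]=60
  size 7 → [0,1,2,3,4,5,8]=105  [0,1,3,4,5,7,8]=105  [0,2,3,4,5,7,8]=210  [0,2,4,5,6,7,8]=105  [0,3,4,5,6,7,8]=105  [1,2,3,4,5,7,8]=420  [1,2,3,5,6,7,8]=630  [1,3,4,5,6,7,8]=210  [2,3,4,5,6,7,8]=420
  first=0(d) contributes 1680
  first=1(b) contributes 840
  first=2(f) contributes 420
  first=6(a) contributes 840
|[w]| = 3780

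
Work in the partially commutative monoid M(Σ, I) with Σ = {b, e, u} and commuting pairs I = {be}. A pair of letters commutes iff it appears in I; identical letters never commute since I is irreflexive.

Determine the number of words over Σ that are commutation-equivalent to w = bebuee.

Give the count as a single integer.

3

drop 0:b onto floor
drop 1:e onto floor
drop 2:b onto {0:b}
drop 3:u onto {1:e, 2:b}
drop 4:e onto {3:u}
drop 5:e onto {4:e}
ground layer = {0:b, 1:e}
drop-orders for the pieces not yet dropped (sum over which currently-grounded one goes next):
  1 to go: {5} 1
  2 to go: {4,5} 1
  3 to go: {3,4,5} 1
  4 to go: {1,3,4,5} 1  {2,3,4,5} 1
  if 0:b drops first: 2 orders
  if 1:e drops first: 1 orders
heap linearizations: 3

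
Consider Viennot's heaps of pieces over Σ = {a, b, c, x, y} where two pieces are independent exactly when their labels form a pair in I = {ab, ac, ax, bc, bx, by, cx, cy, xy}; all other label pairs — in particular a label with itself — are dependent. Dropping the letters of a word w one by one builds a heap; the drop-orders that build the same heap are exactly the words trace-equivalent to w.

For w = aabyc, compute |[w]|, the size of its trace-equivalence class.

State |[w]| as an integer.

drop 0:a onto floor
drop 1:a onto {0:a}
drop 2:b onto floor
drop 3:y onto {1:a}
drop 4:c onto floor
ground layer = {0:a, 2:b, 4:c}
drop-orders for the pieces not yet dropped (sum over which currently-grounded one goes next):
  1 to go: {2} 1  {3} 1  {4} 1
  2 to go: {1,3} 1  {2,3} 2  {2,4} 2  {3,4} 2
  3 to go: {0,1,3} 1  {1,2,3} 3  {1,3,4} 3  {2,3,4} 6
  if 0:a drops first: 12 orders
  if 2:b drops first: 4 orders
  if 4:c drops first: 4 orders
heap linearizations: 20

20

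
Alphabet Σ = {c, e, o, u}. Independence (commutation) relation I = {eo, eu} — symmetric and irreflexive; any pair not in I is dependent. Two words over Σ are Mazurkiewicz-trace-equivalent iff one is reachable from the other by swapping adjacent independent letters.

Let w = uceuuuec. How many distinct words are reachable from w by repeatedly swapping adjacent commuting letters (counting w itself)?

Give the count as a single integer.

0(u) covers ∅
1(c) covers 0:u
2(e) covers 1:c
3(u) covers 1:c
4(u) covers 3:u
5(u) covers 4:u
6(e) covers 2:e
7(c) covers 5:u, 6:e
floor of heap: 0:u
completions by unplaced set U, small U first (add the entries for U minus each lowest piece of U):
  |U|=1: {7}:1
  |U|=2: {5,7}:1  {6,7}:1
  |U|=3: {2,6,7}:1  {4,5,7}:1  {5,6,7}:2
  |U|=4: {2,5,6,7}:3  {3,4,5,7}:1  {4,5,6,7}:3
  |U|=5: {2,4,5,6,7}:6  {3,4,5,6,7}:4
  |U|=6: {2,3,4,5,6,7}:10
  start at 0(u): 10

10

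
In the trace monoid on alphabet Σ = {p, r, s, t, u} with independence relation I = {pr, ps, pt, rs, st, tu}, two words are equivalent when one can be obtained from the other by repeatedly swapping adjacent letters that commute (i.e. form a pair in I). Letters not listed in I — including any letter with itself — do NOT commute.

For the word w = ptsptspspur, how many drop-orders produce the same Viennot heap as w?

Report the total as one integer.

1575

drop 0:p onto floor
drop 1:t onto floor
drop 2:s onto floor
drop 3:p onto {0:p}
drop 4:t onto {1:t}
drop 5:s onto {2:s}
drop 6:p onto {3:p}
drop 7:s onto {5:s}
drop 8:p onto {6:p}
drop 9:u onto {7:s, 8:p}
drop 10:r onto {4:t, 9:u}
ground layer = {0:p, 1:t, 2:s}
drop-orders for the pieces not yet dropped (sum over which currently-grounded one goes next):
  1 to go: {10} 1
  2 to go: {4,10} 1  {9,10} 1
  3 to go: {1,4,10} 1  {4,9,10} 2  {7,9,10} 1  {8,9,10} 1
  4 to go: {1,4,9,10} 3  {4,7,9,10} 3  {4,8,9,10} 3  {5,7,9,10} 1  {6,8,9,10} 1  {7,8,9,10} 2
  5 to go: {1,4,7,9,10} 6  {1,4,8,9,10} 6  {2,5,7,9,10} 1  {3,6,8,9,10} 1  {4,5,7,9,10} 4  {4,6,8,9,10} 4  {4,7,8,9,10} 8  {5,7,8,9,10} 3  {6,7,8,9,10} 3
  6 to go: {0,3,6,8,9,10} 1  {1,4,5,7,9,10} 10  {1,4,6,8,9,10} 10  {1,4,7,8,9,10} 20  {2,4,5,7,9,10} 5  {2,5,7,8,9,10} 4  {3,4,6,8,9,10} 5  {3,6,7,8,9,10} 4  {4,5,7,8,9,10} 15  {4,6,7,8,9,10} 15  {5,6,7,8,9,10} 6
  7 to go: {0,3,4,6,8,9,10} 6  {0,3,6,7,8,9,10} 5  {1,2,4,5,7,9,10} 15  {1,3,4,6,8,9,10} 15  {1,4,5,7,8,9,10} 45  {1,4,6,7,8,9,10} 45  {2,4,5,7,8,9,10} 24  {2,5,6,7,8,9,10} 10  {3,4,6,7,8,9,10} 24  {3,5,6,7,8,9,10} 10  {4,5,6,7,8,9,10} 36
  8 to go: {0,1,3,4,6,8,9,10} 21  {0,3,4,6,7,8,9,10} 35  {0,3,5,6,7,8,9,10} 15  {1,2,4,5,7,8,9,10} 84  {1,3,4,6,7,8,9,10} 84  {1,4,5,6,7,8,9,10} 126  {2,3,5,6,7,8,9,10} 20  {2,4,5,6,7,8,9,10} 70  {3,4,5,6,7,8,9,10} 70
  9 to go: {0,1,3,4,6,7,8,9,10} 140  {0,2,3,5,6,7,8,9,10} 35  {0,3,4,5,6,7,8,9,10} 120  {1,2,4,5,6,7,8,9,10} 280  {1,3,4,5,6,7,8,9,10} 280  {2,3,4,5,6,7,8,9,10} 160
  if 0:p drops first: 720 orders
  if 1:t drops first: 315 orders
  if 2:s drops first: 540 orders
heap linearizations: 1575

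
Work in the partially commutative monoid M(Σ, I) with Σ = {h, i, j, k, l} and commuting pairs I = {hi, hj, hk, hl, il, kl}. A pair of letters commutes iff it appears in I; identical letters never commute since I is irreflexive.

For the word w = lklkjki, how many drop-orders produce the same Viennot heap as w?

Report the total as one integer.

6

piece 0:l — minimal
piece 1:k — minimal
piece 2:l rests on {0:l}
piece 3:k rests on {1:k}
piece 4:j rests on {2:l, 3:k}
piece 5:k rests on {4:j}
piece 6:i rests on {5:k}
minimal pieces: {0:l, 1:k}
ways to finish when only these pieces remain (= sum over removing one remaining piece with nothing left below it):
  1 left: {6}→1
  2 left: {5,6}→1
  3 left: {4,5,6}→1
  4 left: {2,4,5,6}→1  {3,4,5,6}→1
  5 left: {0,2,4,5,6}→1  {1,3,4,5,6}→1  {2,3,4,5,6}→2
  placing 0:l first → 3 extensions
  placing 1:k first → 3 extensions
total linear extensions = 6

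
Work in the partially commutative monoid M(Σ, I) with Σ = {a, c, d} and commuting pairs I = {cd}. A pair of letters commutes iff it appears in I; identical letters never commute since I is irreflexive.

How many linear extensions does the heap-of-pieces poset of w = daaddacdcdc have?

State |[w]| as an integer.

10

piece 0:d — minimal
piece 1:a rests on {0:d}
piece 2:a rests on {1:a}
piece 3:d rests on {2:a}
piece 4:d rests on {3:d}
piece 5:a rests on {4:d}
piece 6:c rests on {5:a}
piece 7:d rests on {5:a}
piece 8:c rests on {6:c}
piece 9:d rests on {7:d}
piece 10:c rests on {8:c}
minimal pieces: {0:d}
ways to finish when only these pieces remain (= sum over removing one remaining piece with nothing left below it):
  1 left: {9}→1  {10}→1
  2 left: {7,9}→1  {8,10}→1  {9,10}→2
  3 left: {6,8,10}→1  {7,9,10}→3  {8,9,10}→3
  4 left: {6,8,9,10}→4  {7,8,9,10}→6
  5 left: {6,7,8,9,10}→10
  6 left: {5,6,7,8,9,10}→10
  7 left: {4,5,6,7,8,9,10}→10
  8 left: {3,4,5,6,7,8,9,10}→10
  9 left: {2,3,4,5,6,7,8,9,10}→10
  placing 0:d first → 10 extensions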